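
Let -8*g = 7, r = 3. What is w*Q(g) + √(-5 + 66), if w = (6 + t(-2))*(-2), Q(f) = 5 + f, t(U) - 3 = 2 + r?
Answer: -231/2 + √61 ≈ -107.69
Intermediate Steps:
g = -7/8 (g = -⅛*7 = -7/8 ≈ -0.87500)
t(U) = 8 (t(U) = 3 + (2 + 3) = 3 + 5 = 8)
w = -28 (w = (6 + 8)*(-2) = 14*(-2) = -28)
w*Q(g) + √(-5 + 66) = -28*(5 - 7/8) + √(-5 + 66) = -28*33/8 + √61 = -231/2 + √61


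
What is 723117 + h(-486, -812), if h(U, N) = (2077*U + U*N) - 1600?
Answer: 106727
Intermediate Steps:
h(U, N) = -1600 + 2077*U + N*U (h(U, N) = (2077*U + N*U) - 1600 = -1600 + 2077*U + N*U)
723117 + h(-486, -812) = 723117 + (-1600 + 2077*(-486) - 812*(-486)) = 723117 + (-1600 - 1009422 + 394632) = 723117 - 616390 = 106727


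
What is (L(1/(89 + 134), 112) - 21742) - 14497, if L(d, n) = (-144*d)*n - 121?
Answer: -8124408/223 ≈ -36432.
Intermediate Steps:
L(d, n) = -121 - 144*d*n (L(d, n) = -144*d*n - 121 = -121 - 144*d*n)
(L(1/(89 + 134), 112) - 21742) - 14497 = ((-121 - 144*112/(89 + 134)) - 21742) - 14497 = ((-121 - 144*112/223) - 21742) - 14497 = ((-121 - 144*1/223*112) - 21742) - 14497 = ((-121 - 16128/223) - 21742) - 14497 = (-43111/223 - 21742) - 14497 = -4891577/223 - 14497 = -8124408/223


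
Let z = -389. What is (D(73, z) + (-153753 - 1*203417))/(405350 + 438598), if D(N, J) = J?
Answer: -357559/843948 ≈ -0.42367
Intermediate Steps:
(D(73, z) + (-153753 - 1*203417))/(405350 + 438598) = (-389 + (-153753 - 1*203417))/(405350 + 438598) = (-389 + (-153753 - 203417))/843948 = (-389 - 357170)*(1/843948) = -357559*1/843948 = -357559/843948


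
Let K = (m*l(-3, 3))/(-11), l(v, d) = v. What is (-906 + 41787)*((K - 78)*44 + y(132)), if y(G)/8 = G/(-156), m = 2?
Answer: -1814789352/13 ≈ -1.3960e+8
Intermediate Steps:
y(G) = -2*G/39 (y(G) = 8*(G/(-156)) = 8*(G*(-1/156)) = 8*(-G/156) = -2*G/39)
K = 6/11 (K = (2*(-3))/(-11) = -6*(-1/11) = 6/11 ≈ 0.54545)
(-906 + 41787)*((K - 78)*44 + y(132)) = (-906 + 41787)*((6/11 - 78)*44 - 2/39*132) = 40881*(-852/11*44 - 88/13) = 40881*(-3408 - 88/13) = 40881*(-44392/13) = -1814789352/13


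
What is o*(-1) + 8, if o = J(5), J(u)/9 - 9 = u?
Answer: -118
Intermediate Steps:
J(u) = 81 + 9*u
o = 126 (o = 81 + 9*5 = 81 + 45 = 126)
o*(-1) + 8 = 126*(-1) + 8 = -126 + 8 = -118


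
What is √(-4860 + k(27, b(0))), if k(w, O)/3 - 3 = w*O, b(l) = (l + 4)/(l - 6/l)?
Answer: 21*I*√11 ≈ 69.649*I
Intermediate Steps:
b(l) = (4 + l)/(l - 6/l)
k(w, O) = 9 + 3*O*w (k(w, O) = 9 + 3*(w*O) = 9 + 3*(O*w) = 9 + 3*O*w)
√(-4860 + k(27, b(0))) = √(-4860 + (9 + 3*(0*(4 + 0)/(-6 + 0²))*27)) = √(-4860 + (9 + 3*(0*4/(-6 + 0))*27)) = √(-4860 + (9 + 3*(0*4/(-6))*27)) = √(-4860 + (9 + 3*(0*(-⅙)*4)*27)) = √(-4860 + (9 + 3*0*27)) = √(-4860 + (9 + 0)) = √(-4860 + 9) = √(-4851) = 21*I*√11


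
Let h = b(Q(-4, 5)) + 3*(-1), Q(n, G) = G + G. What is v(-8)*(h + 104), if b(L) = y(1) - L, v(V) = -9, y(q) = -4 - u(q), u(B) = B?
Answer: -774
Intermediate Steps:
y(q) = -4 - q
Q(n, G) = 2*G
b(L) = -5 - L (b(L) = (-4 - 1*1) - L = (-4 - 1) - L = -5 - L)
h = -18 (h = (-5 - 2*5) + 3*(-1) = (-5 - 1*10) - 3 = (-5 - 10) - 3 = -15 - 3 = -18)
v(-8)*(h + 104) = -9*(-18 + 104) = -9*86 = -774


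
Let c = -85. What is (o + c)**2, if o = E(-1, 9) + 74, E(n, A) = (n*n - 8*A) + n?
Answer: 6889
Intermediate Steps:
E(n, A) = n + n**2 - 8*A (E(n, A) = (n**2 - 8*A) + n = n + n**2 - 8*A)
o = 2 (o = (-1 + (-1)**2 - 8*9) + 74 = (-1 + 1 - 72) + 74 = -72 + 74 = 2)
(o + c)**2 = (2 - 85)**2 = (-83)**2 = 6889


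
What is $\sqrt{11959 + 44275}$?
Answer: $\sqrt{56234} \approx 237.14$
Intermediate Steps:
$\sqrt{11959 + 44275} = \sqrt{56234}$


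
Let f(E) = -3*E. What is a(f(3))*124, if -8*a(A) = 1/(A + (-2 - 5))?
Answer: 31/32 ≈ 0.96875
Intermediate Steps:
a(A) = -1/(8*(-7 + A)) (a(A) = -1/(8*(A + (-2 - 5))) = -1/(8*(A - 7)) = -1/(8*(-7 + A)))
a(f(3))*124 = -1/(-56 + 8*(-3*3))*124 = -1/(-56 + 8*(-9))*124 = -1/(-56 - 72)*124 = -1/(-128)*124 = -1*(-1/128)*124 = (1/128)*124 = 31/32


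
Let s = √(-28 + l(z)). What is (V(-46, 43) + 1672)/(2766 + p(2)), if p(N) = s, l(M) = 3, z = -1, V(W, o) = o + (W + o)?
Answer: 4735392/7650781 - 8560*I/7650781 ≈ 0.61894 - 0.0011188*I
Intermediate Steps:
V(W, o) = W + 2*o
s = 5*I (s = √(-28 + 3) = √(-25) = 5*I ≈ 5.0*I)
p(N) = 5*I
(V(-46, 43) + 1672)/(2766 + p(2)) = ((-46 + 2*43) + 1672)/(2766 + 5*I) = ((-46 + 86) + 1672)*((2766 - 5*I)/7650781) = (40 + 1672)*((2766 - 5*I)/7650781) = 1712*((2766 - 5*I)/7650781) = 1712*(2766 - 5*I)/7650781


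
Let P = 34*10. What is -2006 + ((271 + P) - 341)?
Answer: -1736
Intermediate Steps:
P = 340
-2006 + ((271 + P) - 341) = -2006 + ((271 + 340) - 341) = -2006 + (611 - 341) = -2006 + 270 = -1736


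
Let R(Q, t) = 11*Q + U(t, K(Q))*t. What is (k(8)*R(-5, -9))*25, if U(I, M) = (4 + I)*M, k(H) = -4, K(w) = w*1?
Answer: 28000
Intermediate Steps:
K(w) = w
U(I, M) = M*(4 + I)
R(Q, t) = 11*Q + Q*t*(4 + t) (R(Q, t) = 11*Q + (Q*(4 + t))*t = 11*Q + Q*t*(4 + t))
(k(8)*R(-5, -9))*25 = -(-20)*(11 - 9*(4 - 9))*25 = -(-20)*(11 - 9*(-5))*25 = -(-20)*(11 + 45)*25 = -(-20)*56*25 = -4*(-280)*25 = 1120*25 = 28000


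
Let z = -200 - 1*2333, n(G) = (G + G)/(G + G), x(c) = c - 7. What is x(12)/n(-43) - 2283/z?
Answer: 14948/2533 ≈ 5.9013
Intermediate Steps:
x(c) = -7 + c
n(G) = 1 (n(G) = (2*G)/((2*G)) = (2*G)*(1/(2*G)) = 1)
z = -2533 (z = -200 - 2333 = -2533)
x(12)/n(-43) - 2283/z = (-7 + 12)/1 - 2283/(-2533) = 5*1 - 2283*(-1/2533) = 5 + 2283/2533 = 14948/2533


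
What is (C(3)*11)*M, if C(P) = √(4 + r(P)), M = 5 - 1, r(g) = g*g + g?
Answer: 176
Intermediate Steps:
r(g) = g + g² (r(g) = g² + g = g + g²)
M = 4
C(P) = √(4 + P*(1 + P))
(C(3)*11)*M = (√(4 + 3*(1 + 3))*11)*4 = (√(4 + 3*4)*11)*4 = (√(4 + 12)*11)*4 = (√16*11)*4 = (4*11)*4 = 44*4 = 176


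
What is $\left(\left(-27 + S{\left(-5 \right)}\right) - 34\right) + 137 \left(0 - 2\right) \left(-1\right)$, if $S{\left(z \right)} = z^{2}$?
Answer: $238$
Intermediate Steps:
$\left(\left(-27 + S{\left(-5 \right)}\right) - 34\right) + 137 \left(0 - 2\right) \left(-1\right) = \left(\left(-27 + \left(-5\right)^{2}\right) - 34\right) + 137 \left(0 - 2\right) \left(-1\right) = \left(\left(-27 + 25\right) - 34\right) + 137 \left(\left(-2\right) \left(-1\right)\right) = \left(-2 - 34\right) + 137 \cdot 2 = -36 + 274 = 238$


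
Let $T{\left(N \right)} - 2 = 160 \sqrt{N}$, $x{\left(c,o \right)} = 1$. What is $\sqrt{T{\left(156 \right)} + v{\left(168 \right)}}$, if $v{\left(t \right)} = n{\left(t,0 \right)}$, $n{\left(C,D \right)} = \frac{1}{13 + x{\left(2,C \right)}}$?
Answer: $\frac{\sqrt{406 + 62720 \sqrt{39}}}{14} \approx 44.727$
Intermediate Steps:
$T{\left(N \right)} = 2 + 160 \sqrt{N}$
$n{\left(C,D \right)} = \frac{1}{14}$ ($n{\left(C,D \right)} = \frac{1}{13 + 1} = \frac{1}{14}$)
$v{\left(t \right)} = \frac{1}{14}$
$\sqrt{T{\left(156 \right)} + v{\left(168 \right)}} = \sqrt{\left(2 + 160 \sqrt{156}\right) + \frac{1}{14}} = \sqrt{\left(2 + 160 \cdot 2 \sqrt{39}\right) + \frac{1}{14}} = \sqrt{\left(2 + 320 \sqrt{39}\right) + \frac{1}{14}} = \sqrt{\frac{29}{14} + 320 \sqrt{39}}$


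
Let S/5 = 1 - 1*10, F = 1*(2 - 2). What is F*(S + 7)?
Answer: 0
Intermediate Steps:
F = 0 (F = 1*0 = 0)
S = -45 (S = 5*(1 - 1*10) = 5*(1 - 10) = 5*(-9) = -45)
F*(S + 7) = 0*(-45 + 7) = 0*(-38) = 0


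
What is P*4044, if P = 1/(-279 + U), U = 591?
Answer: 337/26 ≈ 12.962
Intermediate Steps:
P = 1/312 (P = 1/(-279 + 591) = 1/312 ≈ 0.0032051)
P*4044 = (1/312)*4044 = 337/26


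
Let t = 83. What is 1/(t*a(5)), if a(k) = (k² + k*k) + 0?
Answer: 1/4150 ≈ 0.00024096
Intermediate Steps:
a(k) = 2*k² (a(k) = (k² + k²) + 0 = 2*k² + 0 = 2*k²)
1/(t*a(5)) = 1/(83*(2*5²)) = 1/(83*(2*25)) = 1/(83*50) = 1/4150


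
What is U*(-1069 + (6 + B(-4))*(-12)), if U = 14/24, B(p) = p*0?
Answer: -7987/12 ≈ -665.58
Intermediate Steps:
B(p) = 0
U = 7/12 (U = 14*(1/24) = 7/12 ≈ 0.58333)
U*(-1069 + (6 + B(-4))*(-12)) = 7*(-1069 + (6 + 0)*(-12))/12 = 7*(-1069 + 6*(-12))/12 = 7*(-1069 - 72)/12 = (7/12)*(-1141) = -7987/12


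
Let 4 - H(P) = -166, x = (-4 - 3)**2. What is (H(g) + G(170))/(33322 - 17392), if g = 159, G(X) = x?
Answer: 73/5310 ≈ 0.013748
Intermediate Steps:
x = 49 (x = (-7)**2 = 49)
G(X) = 49
H(P) = 170 (H(P) = 4 - 1*(-166) = 4 + 166 = 170)
(H(g) + G(170))/(33322 - 17392) = (170 + 49)/(33322 - 17392) = 219/15930 = 219*(1/15930) = 73/5310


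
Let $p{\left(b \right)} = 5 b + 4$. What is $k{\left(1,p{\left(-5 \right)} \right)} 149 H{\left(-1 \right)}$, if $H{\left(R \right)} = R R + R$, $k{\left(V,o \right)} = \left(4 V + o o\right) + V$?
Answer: $0$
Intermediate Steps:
$p{\left(b \right)} = 4 + 5 b$
$k{\left(V,o \right)} = o^{2} + 5 V$ ($k{\left(V,o \right)} = \left(4 V + o^{2}\right) + V = \left(o^{2} + 4 V\right) + V = o^{2} + 5 V$)
$H{\left(R \right)} = R + R^{2}$ ($H{\left(R \right)} = R^{2} + R = R + R^{2}$)
$k{\left(1,p{\left(-5 \right)} \right)} 149 H{\left(-1 \right)} = \left(\left(4 + 5 \left(-5\right)\right)^{2} + 5 \cdot 1\right) 149 \left(- (1 - 1)\right) = \left(\left(4 - 25\right)^{2} + 5\right) 149 \left(\left(-1\right) 0\right) = \left(\left(-21\right)^{2} + 5\right) 149 \cdot 0 = \left(441 + 5\right) 149 \cdot 0 = 446 \cdot 149 \cdot 0 = 66454 \cdot 0 = 0$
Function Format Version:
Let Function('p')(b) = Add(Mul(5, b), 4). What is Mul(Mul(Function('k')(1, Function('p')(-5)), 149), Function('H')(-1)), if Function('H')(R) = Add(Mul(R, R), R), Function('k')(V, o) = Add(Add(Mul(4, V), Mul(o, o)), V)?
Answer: 0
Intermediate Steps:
Function('p')(b) = Add(4, Mul(5, b))
Function('k')(V, o) = Add(Pow(o, 2), Mul(5, V)) (Function('k')(V, o) = Add(Add(Mul(4, V), Pow(o, 2)), V) = Add(Add(Pow(o, 2), Mul(4, V)), V) = Add(Pow(o, 2), Mul(5, V)))
Function('H')(R) = Add(R, Pow(R, 2)) (Function('H')(R) = Add(Pow(R, 2), R) = Add(R, Pow(R, 2)))
Mul(Mul(Function('k')(1, Function('p')(-5)), 149), Function('H')(-1)) = Mul(Mul(Add(Pow(Add(4, Mul(5, -5)), 2), Mul(5, 1)), 149), Mul(-1, Add(1, -1))) = Mul(Mul(Add(Pow(Add(4, -25), 2), 5), 149), Mul(-1, 0)) = Mul(Mul(Add(Pow(-21, 2), 5), 149), 0) = Mul(Mul(Add(441, 5), 149), 0) = Mul(Mul(446, 149), 0) = Mul(66454, 0) = 0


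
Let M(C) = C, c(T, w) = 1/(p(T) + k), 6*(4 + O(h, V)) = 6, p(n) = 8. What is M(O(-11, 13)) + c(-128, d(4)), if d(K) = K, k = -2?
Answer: -17/6 ≈ -2.8333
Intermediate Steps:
O(h, V) = -3 (O(h, V) = -4 + (1/6)*6 = -4 + 1 = -3)
c(T, w) = 1/6 (c(T, w) = 1/(8 - 2) = 1/6)
M(O(-11, 13)) + c(-128, d(4)) = -3 + 1/6 = -17/6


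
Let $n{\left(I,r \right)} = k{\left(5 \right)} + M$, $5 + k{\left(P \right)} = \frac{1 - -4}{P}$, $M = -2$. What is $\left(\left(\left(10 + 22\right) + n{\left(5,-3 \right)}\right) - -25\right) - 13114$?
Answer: $-13063$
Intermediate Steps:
$k{\left(P \right)} = -5 + \frac{5}{P}$ ($k{\left(P \right)} = -5 + \frac{1 - -4}{P} = -5 + \frac{1 + 4}{P} = -5 + \frac{5}{P}$)
$n{\left(I,r \right)} = -6$ ($n{\left(I,r \right)} = \left(-5 + \frac{5}{5}\right) - 2 = \left(-5 + 5 \cdot \frac{1}{5}\right) - 2 = \left(-5 + 1\right) - 2 = -4 - 2 = -6$)
$\left(\left(\left(10 + 22\right) + n{\left(5,-3 \right)}\right) - -25\right) - 13114 = \left(\left(\left(10 + 22\right) - 6\right) - -25\right) - 13114 = \left(\left(32 - 6\right) + 25\right) - 13114 = \left(26 + 25\right) - 13114 = 51 - 13114 = -13063$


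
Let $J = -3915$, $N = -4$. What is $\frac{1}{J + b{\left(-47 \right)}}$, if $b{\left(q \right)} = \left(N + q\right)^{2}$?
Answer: $- \frac{1}{1314} \approx -0.00076103$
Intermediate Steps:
$b{\left(q \right)} = \left(-4 + q\right)^{2}$
$\frac{1}{J + b{\left(-47 \right)}} = \frac{1}{-3915 + \left(-4 - 47\right)^{2}} = \frac{1}{-3915 + \left(-51\right)^{2}} = \frac{1}{-3915 + 2601} = \frac{1}{-1314} = - \frac{1}{1314}$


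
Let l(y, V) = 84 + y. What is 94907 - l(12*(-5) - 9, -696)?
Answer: 94892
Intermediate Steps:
94907 - l(12*(-5) - 9, -696) = 94907 - (84 + (12*(-5) - 9)) = 94907 - (84 + (-60 - 9)) = 94907 - (84 - 69) = 94907 - 1*15 = 94907 - 15 = 94892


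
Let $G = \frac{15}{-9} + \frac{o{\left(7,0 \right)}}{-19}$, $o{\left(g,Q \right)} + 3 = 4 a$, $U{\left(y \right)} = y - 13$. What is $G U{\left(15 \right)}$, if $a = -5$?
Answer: $- \frac{52}{57} \approx -0.91228$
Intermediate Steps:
$U{\left(y \right)} = -13 + y$ ($U{\left(y \right)} = y - 13 = -13 + y$)
$o{\left(g,Q \right)} = -23$ ($o{\left(g,Q \right)} = -3 + 4 \left(-5\right) = -3 - 20 = -23$)
$G = - \frac{26}{57}$ ($G = \frac{15}{-9} - \frac{23}{-19} = 15 \left(- \frac{1}{9}\right) - - \frac{23}{19} = - \frac{5}{3} + \frac{23}{19} = - \frac{26}{57} \approx -0.45614$)
$G U{\left(15 \right)} = - \frac{26 \left(-13 + 15\right)}{57} = \left(- \frac{26}{57}\right) 2 = - \frac{52}{57}$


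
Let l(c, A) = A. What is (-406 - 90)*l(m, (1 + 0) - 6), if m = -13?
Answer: 2480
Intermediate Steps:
(-406 - 90)*l(m, (1 + 0) - 6) = (-406 - 90)*((1 + 0) - 6) = -496*(1 - 6) = -496*(-5) = 2480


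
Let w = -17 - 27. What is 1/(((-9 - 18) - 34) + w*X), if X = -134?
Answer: 1/5835 ≈ 0.00017138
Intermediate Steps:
w = -44
1/(((-9 - 18) - 34) + w*X) = 1/(((-9 - 18) - 34) - 44*(-134)) = 1/((-27 - 34) + 5896) = 1/(-61 + 5896) = 1/5835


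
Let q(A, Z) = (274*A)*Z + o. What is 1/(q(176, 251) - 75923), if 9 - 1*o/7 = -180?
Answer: 1/12029624 ≈ 8.3128e-8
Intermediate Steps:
o = 1323 (o = 63 - 7*(-180) = 63 + 1260 = 1323)
q(A, Z) = 1323 + 274*A*Z (q(A, Z) = (274*A)*Z + 1323 = 274*A*Z + 1323 = 1323 + 274*A*Z)
1/(q(176, 251) - 75923) = 1/((1323 + 274*176*251) - 75923) = 1/((1323 + 12104224) - 75923) = 1/(12105547 - 75923) = 1/12029624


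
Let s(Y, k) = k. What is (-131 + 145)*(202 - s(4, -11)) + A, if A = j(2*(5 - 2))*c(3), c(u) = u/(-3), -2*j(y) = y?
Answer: 2985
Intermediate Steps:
j(y) = -y/2
c(u) = -u/3 (c(u) = u*(-⅓) = -u/3)
A = 3 (A = (-(5 - 2))*(-⅓*3) = -3*(-1) = 3)
(-131 + 145)*(202 - s(4, -11)) + A = (-131 + 145)*(202 - 1*(-11)) + 3 = 14*(202 + 11) + 3 = 14*213 + 3 = 2982 + 3 = 2985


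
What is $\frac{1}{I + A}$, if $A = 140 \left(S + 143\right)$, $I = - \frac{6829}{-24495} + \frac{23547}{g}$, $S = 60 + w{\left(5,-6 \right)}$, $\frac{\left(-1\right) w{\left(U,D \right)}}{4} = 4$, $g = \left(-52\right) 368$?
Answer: $\frac{20379840}{533524815373} \approx 3.8198 \cdot 10^{-5}$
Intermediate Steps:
$g = -19136$
$w{\left(U,D \right)} = -16$ ($w{\left(U,D \right)} = \left(-4\right) 4 = -16$)
$S = 44$ ($S = 60 - 16 = 44$)
$I = - \frac{19395827}{20379840}$ ($I = - \frac{6829}{-24495} + \frac{23547}{-19136} = \left(-6829\right) \left(- \frac{1}{24495}\right) + 23547 \left(- \frac{1}{19136}\right) = \frac{6829}{24495} - \frac{23547}{19136} = - \frac{19395827}{20379840} \approx -0.95172$)
$A = 26180$ ($A = 140 \left(44 + 143\right) = 140 \cdot 187 = 26180$)
$\frac{1}{I + A} = \frac{1}{- \frac{19395827}{20379840} + 26180} = \frac{1}{\frac{533524815373}{20379840}} = \frac{20379840}{533524815373}$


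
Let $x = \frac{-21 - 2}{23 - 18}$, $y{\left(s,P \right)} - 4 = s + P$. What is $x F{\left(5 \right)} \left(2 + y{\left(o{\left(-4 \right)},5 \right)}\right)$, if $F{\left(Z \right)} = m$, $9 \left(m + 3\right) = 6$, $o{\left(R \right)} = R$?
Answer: $\frac{1127}{15} \approx 75.133$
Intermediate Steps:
$m = - \frac{7}{3}$ ($m = -3 + \frac{1}{9} \cdot 6 = -3 + \frac{2}{3} = - \frac{7}{3} \approx -2.3333$)
$y{\left(s,P \right)} = 4 + P + s$ ($y{\left(s,P \right)} = 4 + \left(s + P\right) = 4 + \left(P + s\right) = 4 + P + s$)
$x = - \frac{23}{5} \approx -4.6$
$F{\left(Z \right)} = - \frac{7}{3}$
$x F{\left(5 \right)} \left(2 + y{\left(o{\left(-4 \right)},5 \right)}\right) = \left(- \frac{23}{5}\right) \left(- \frac{7}{3}\right) \left(2 + \left(4 + 5 - 4\right)\right) = \frac{161 \left(2 + 5\right)}{15} = \frac{161}{15} \cdot 7 = \frac{1127}{15}$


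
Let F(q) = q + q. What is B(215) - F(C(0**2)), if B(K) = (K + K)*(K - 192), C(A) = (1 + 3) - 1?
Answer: 9884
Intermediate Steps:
C(A) = 3 (C(A) = 4 - 1 = 3)
B(K) = 2*K*(-192 + K) (B(K) = (2*K)*(-192 + K) = 2*K*(-192 + K))
F(q) = 2*q
B(215) - F(C(0**2)) = 2*215*(-192 + 215) - 2*3 = 2*215*23 - 1*6 = 9890 - 6 = 9884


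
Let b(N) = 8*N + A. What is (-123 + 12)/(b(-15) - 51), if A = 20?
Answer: 111/151 ≈ 0.73510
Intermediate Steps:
b(N) = 20 + 8*N (b(N) = 8*N + 20 = 20 + 8*N)
(-123 + 12)/(b(-15) - 51) = (-123 + 12)/((20 + 8*(-15)) - 51) = -111/((20 - 120) - 51) = -111/(-100 - 51) = -111/(-151) = -111*(-1/151) = 111/151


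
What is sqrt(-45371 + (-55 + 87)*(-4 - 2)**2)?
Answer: I*sqrt(44219) ≈ 210.28*I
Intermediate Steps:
sqrt(-45371 + (-55 + 87)*(-4 - 2)**2) = sqrt(-45371 + 32*(-6)**2) = sqrt(-45371 + 32*36) = sqrt(-45371 + 1152) = sqrt(-44219) = I*sqrt(44219)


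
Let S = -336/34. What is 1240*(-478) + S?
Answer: -10076408/17 ≈ -5.9273e+5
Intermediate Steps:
S = -168/17 (S = -336*1/34 = -168/17 ≈ -9.8824)
1240*(-478) + S = 1240*(-478) - 168/17 = -592720 - 168/17 = -10076408/17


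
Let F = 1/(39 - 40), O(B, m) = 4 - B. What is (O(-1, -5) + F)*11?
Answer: 44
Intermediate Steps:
F = -1 (F = 1/(-1) = -1)
(O(-1, -5) + F)*11 = ((4 - 1*(-1)) - 1)*11 = ((4 + 1) - 1)*11 = (5 - 1)*11 = 4*11 = 44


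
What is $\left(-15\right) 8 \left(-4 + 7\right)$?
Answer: $-360$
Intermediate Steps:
$\left(-15\right) 8 \left(-4 + 7\right) = \left(-120\right) 3 = -360$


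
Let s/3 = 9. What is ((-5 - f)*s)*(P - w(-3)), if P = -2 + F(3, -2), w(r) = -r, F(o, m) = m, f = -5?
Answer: 0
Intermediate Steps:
s = 27 (s = 3*9 = 27)
P = -4 (P = -2 - 2 = -4)
((-5 - f)*s)*(P - w(-3)) = ((-5 - 1*(-5))*27)*(-4 - (-1)*(-3)) = ((-5 + 5)*27)*(-4 - 1*3) = (0*27)*(-4 - 3) = 0*(-7) = 0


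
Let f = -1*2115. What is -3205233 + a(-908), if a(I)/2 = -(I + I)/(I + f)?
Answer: -9689422991/3023 ≈ -3.2052e+6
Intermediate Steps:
f = -2115
a(I) = -4*I/(-2115 + I) (a(I) = 2*(-(I + I)/(I - 2115)) = 2*(-2*I/(-2115 + I)) = -4*I/(-2115 + I))
-3205233 + a(-908) = -3205233 - 4*(-908)/(-2115 - 908) = -3205233 - 4*(-908)/(-3023) = -3205233 - 4*(-908)*(-1/3023) = -3205233 - 3632/3023 = -9689422991/3023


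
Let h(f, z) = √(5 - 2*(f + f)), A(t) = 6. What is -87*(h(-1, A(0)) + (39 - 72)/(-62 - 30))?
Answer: -26883/92 ≈ -292.21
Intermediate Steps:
h(f, z) = √(5 - 4*f)
-87*(h(-1, A(0)) + (39 - 72)/(-62 - 30)) = -87*(√(5 - 4*(-1)) + (39 - 72)/(-62 - 30)) = -87*(√(5 + 4) - 33/(-92)) = -87*(√9 - 33*(-1/92)) = -87*(3 + 33/92) = -87*309/92 = -26883/92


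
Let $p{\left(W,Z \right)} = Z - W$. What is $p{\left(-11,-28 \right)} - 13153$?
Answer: $-13170$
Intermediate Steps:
$p{\left(-11,-28 \right)} - 13153 = \left(-28 - -11\right) - 13153 = \left(-28 + 11\right) - 13153 = -17 - 13153 = -13170$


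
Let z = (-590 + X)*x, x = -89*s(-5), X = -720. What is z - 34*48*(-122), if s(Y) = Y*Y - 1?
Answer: 2997264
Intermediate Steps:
s(Y) = -1 + Y**2 (s(Y) = Y**2 - 1 = -1 + Y**2)
x = -2136 (x = -89*(-1 + (-5)**2) = -89*(-1 + 25) = -89*24 = -2136)
z = 2798160 (z = (-590 - 720)*(-2136) = -1310*(-2136) = 2798160)
z - 34*48*(-122) = 2798160 - 34*48*(-122) = 2798160 - 1632*(-122) = 2798160 + 199104 = 2997264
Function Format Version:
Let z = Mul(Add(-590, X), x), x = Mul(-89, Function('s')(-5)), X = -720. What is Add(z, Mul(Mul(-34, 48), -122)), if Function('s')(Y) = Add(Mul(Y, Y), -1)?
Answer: 2997264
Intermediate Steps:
Function('s')(Y) = Add(-1, Pow(Y, 2)) (Function('s')(Y) = Add(Pow(Y, 2), -1) = Add(-1, Pow(Y, 2)))
x = -2136 (x = Mul(-89, Add(-1, Pow(-5, 2))) = Mul(-89, Add(-1, 25)) = Mul(-89, 24) = -2136)
z = 2798160 (z = Mul(Add(-590, -720), -2136) = Mul(-1310, -2136) = 2798160)
Add(z, Mul(Mul(-34, 48), -122)) = Add(2798160, Mul(Mul(-34, 48), -122)) = Add(2798160, Mul(-1632, -122)) = Add(2798160, 199104) = 2997264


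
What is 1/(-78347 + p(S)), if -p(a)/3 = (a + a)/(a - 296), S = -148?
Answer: -1/78349 ≈ -1.2763e-5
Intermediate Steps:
p(a) = -6*a/(-296 + a) (p(a) = -3*(a + a)/(a - 296) = -3*2*a/(-296 + a) = -6*a/(-296 + a))
1/(-78347 + p(S)) = 1/(-78347 - 6*(-148)/(-296 - 148)) = 1/(-78347 - 6*(-148)/(-444)) = 1/(-78347 - 6*(-148)*(-1/444)) = 1/(-78347 - 2) = 1/(-78349) = -1/78349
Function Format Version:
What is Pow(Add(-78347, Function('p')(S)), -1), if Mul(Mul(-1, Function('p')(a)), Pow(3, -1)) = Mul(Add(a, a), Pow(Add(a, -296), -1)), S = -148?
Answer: Rational(-1, 78349) ≈ -1.2763e-5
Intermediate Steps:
Function('p')(a) = Mul(-6, a, Pow(Add(-296, a), -1)) (Function('p')(a) = Mul(-3, Mul(Add(a, a), Pow(Add(a, -296), -1))) = Mul(-3, Mul(Mul(2, a), Pow(Add(-296, a), -1))) = Mul(-3, Mul(2, a, Pow(Add(-296, a), -1))) = Mul(-6, a, Pow(Add(-296, a), -1)))
Pow(Add(-78347, Function('p')(S)), -1) = Pow(Add(-78347, Mul(-6, -148, Pow(Add(-296, -148), -1))), -1) = Pow(Add(-78347, Mul(-6, -148, Pow(-444, -1))), -1) = Pow(Add(-78347, Mul(-6, -148, Rational(-1, 444))), -1) = Pow(Add(-78347, -2), -1) = Pow(-78349, -1) = Rational(-1, 78349)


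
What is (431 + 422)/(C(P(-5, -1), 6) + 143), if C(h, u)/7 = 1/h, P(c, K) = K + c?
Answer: 5118/851 ≈ 6.0141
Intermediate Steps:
C(h, u) = 7/h
(431 + 422)/(C(P(-5, -1), 6) + 143) = (431 + 422)/(7/(-1 - 5) + 143) = 853/(7/(-6) + 143) = 853/(7*(-⅙) + 143) = 853/(-7/6 + 143) = 853/(851/6) = 853*(6/851) = 5118/851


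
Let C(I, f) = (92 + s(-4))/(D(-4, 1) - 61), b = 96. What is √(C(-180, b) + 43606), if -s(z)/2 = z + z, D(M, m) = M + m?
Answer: √697669/4 ≈ 208.82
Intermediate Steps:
s(z) = -4*z (s(z) = -2*(z + z) = -4*z)
C(I, f) = -27/16 (C(I, f) = (92 - 4*(-4))/((-4 + 1) - 61) = (92 + 16)/(-3 - 61) = 108/(-64) = 108*(-1/64) = -27/16)
√(C(-180, b) + 43606) = √(-27/16 + 43606) = √(697669/16) = √697669/4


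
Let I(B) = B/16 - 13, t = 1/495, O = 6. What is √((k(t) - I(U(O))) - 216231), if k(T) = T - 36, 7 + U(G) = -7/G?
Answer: I*√376800076730/1320 ≈ 465.03*I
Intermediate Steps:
t = 1/495 ≈ 0.0020202
U(G) = -7 - 7/G
k(T) = -36 + T
I(B) = -13 + B/16 (I(B) = B*(1/16) - 13 = B/16 - 13 = -13 + B/16)
√((k(t) - I(U(O))) - 216231) = √(((-36 + 1/495) - (-13 + (-7 - 7/6)/16)) - 216231) = √((-17819/495 - (-13 + (-7 - 7*⅙)/16)) - 216231) = √((-17819/495 - (-13 + (-7 - 7/6)/16)) - 216231) = √((-17819/495 - (-13 + (1/16)*(-49/6))) - 216231) = √((-17819/495 - (-13 - 49/96)) - 216231) = √((-17819/495 - 1*(-1297/96)) - 216231) = √((-17819/495 + 1297/96) - 216231) = √(-356203/15840 - 216231) = √(-3425455243/15840) = I*√376800076730/1320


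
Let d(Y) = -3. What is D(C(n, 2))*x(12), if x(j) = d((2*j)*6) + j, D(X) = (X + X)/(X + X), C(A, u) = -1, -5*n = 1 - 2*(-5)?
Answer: 9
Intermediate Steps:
n = -11/5 (n = -(1 - 2*(-5))/5 = -(1 + 10)/5 = -⅕*11 = -11/5 ≈ -2.2000)
D(X) = 1 (D(X) = (2*X)/((2*X)) = (2*X)*(1/(2*X)) = 1)
x(j) = -3 + j
D(C(n, 2))*x(12) = 1*(-3 + 12) = 1*9 = 9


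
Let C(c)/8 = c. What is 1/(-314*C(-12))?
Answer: 1/30144 ≈ 3.3174e-5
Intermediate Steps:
C(c) = 8*c
1/(-314*C(-12)) = 1/(-2512*(-12)) = 1/(-314*(-96)) = 1/30144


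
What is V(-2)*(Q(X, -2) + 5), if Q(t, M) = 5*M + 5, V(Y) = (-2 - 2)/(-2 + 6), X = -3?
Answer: 0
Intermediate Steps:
V(Y) = -1 (V(Y) = -4/4 = -4*1/4 = -1)
Q(t, M) = 5 + 5*M
V(-2)*(Q(X, -2) + 5) = -((5 + 5*(-2)) + 5) = -((5 - 10) + 5) = -(-5 + 5) = -1*0 = 0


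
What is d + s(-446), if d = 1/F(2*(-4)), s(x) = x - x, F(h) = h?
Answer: -⅛ ≈ -0.12500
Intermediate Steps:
s(x) = 0
d = -⅛ (d = 1/(2*(-4)) = 1/(-8) = -⅛ ≈ -0.12500)
d + s(-446) = -⅛ + 0 = -⅛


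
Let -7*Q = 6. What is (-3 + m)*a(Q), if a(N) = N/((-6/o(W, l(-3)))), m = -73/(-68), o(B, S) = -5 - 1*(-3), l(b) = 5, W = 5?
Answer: 131/238 ≈ 0.55042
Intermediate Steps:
Q = -6/7 (Q = -1/7*6 = -6/7 ≈ -0.85714)
o(B, S) = -2 (o(B, S) = -5 + 3 = -2)
m = 73/68 (m = -73*(-1/68) = 73/68 ≈ 1.0735)
a(N) = N/3 (a(N) = N/((-6/(-2))) = N/((-6*(-1/2))) = N/3)
(-3 + m)*a(Q) = (-3 + 73/68)*((1/3)*(-6/7)) = -131/68*(-2/7) = 131/238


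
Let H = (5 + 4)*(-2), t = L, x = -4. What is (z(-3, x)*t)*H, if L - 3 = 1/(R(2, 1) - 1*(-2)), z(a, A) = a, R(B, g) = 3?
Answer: 864/5 ≈ 172.80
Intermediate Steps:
L = 16/5 (L = 3 + 1/(3 - 1*(-2)) = 3 + 1/(3 + 2) = 3 + 1/5 = 16/5 ≈ 3.2000)
t = 16/5 ≈ 3.2000
H = -18 (H = 9*(-2) = -18)
(z(-3, x)*t)*H = -3*16/5*(-18) = -48/5*(-18) = 864/5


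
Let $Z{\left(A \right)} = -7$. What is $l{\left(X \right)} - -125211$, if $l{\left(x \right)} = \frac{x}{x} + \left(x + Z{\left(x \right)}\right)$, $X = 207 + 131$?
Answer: $125543$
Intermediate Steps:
$X = 338$
$l{\left(x \right)} = -6 + x$ ($l{\left(x \right)} = \frac{x}{x} + \left(x - 7\right) = 1 + \left(-7 + x\right) = -6 + x$)
$l{\left(X \right)} - -125211 = \left(-6 + 338\right) - -125211 = 332 + 125211 = 125543$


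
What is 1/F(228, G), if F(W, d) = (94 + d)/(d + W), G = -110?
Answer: -59/8 ≈ -7.3750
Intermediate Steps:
F(W, d) = (94 + d)/(W + d)
1/F(228, G) = 1/((94 - 110)/(228 - 110)) = 1/(-16/118) = 1/((1/118)*(-16)) = 1/(-8/59) = -59/8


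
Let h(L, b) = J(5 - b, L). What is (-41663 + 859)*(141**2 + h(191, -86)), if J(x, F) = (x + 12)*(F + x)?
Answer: -1996417308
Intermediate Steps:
J(x, F) = (12 + x)*(F + x)
h(L, b) = 60 + (5 - b)**2 - 12*b + 12*L + L*(5 - b) (h(L, b) = (5 - b)**2 + 12*L + 12*(5 - b) + L*(5 - b) = (5 - b)**2 + 12*L + (60 - 12*b) + L*(5 - b) = 60 + (5 - b)**2 - 12*b + 12*L + L*(5 - b))
(-41663 + 859)*(141**2 + h(191, -86)) = (-41663 + 859)*(141**2 + (85 + (-86)**2 - 22*(-86) + 17*191 - 1*191*(-86))) = -40804*(19881 + (85 + 7396 + 1892 + 3247 + 16426)) = -40804*(19881 + 29046) = -40804*48927 = -1996417308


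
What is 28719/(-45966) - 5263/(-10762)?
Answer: -5596235/41223841 ≈ -0.13575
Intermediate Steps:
28719/(-45966) - 5263/(-10762) = 28719*(-1/45966) - 5263*(-1/10762) = -9573/15322 + 5263/10762 = -5596235/41223841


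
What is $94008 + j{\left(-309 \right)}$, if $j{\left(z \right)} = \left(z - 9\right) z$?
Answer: $192270$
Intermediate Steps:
$j{\left(z \right)} = z \left(-9 + z\right)$ ($j{\left(z \right)} = \left(-9 + z\right) z = z \left(-9 + z\right)$)
$94008 + j{\left(-309 \right)} = 94008 - 309 \left(-9 - 309\right) = 94008 - -98262 = 94008 + 98262 = 192270$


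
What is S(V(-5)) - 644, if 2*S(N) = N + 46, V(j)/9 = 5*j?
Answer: -1467/2 ≈ -733.50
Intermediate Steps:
V(j) = 45*j (V(j) = 9*(5*j) = 45*j)
S(N) = 23 + N/2 (S(N) = (N + 46)/2 = (46 + N)/2 = 23 + N/2)
S(V(-5)) - 644 = (23 + (45*(-5))/2) - 644 = (23 + (½)*(-225)) - 644 = (23 - 225/2) - 644 = -179/2 - 644 = -1467/2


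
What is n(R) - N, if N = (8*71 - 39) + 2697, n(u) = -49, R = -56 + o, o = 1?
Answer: -3275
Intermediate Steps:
R = -55 (R = -56 + 1 = -55)
N = 3226 (N = (568 - 39) + 2697 = 529 + 2697 = 3226)
n(R) - N = -49 - 1*3226 = -49 - 3226 = -3275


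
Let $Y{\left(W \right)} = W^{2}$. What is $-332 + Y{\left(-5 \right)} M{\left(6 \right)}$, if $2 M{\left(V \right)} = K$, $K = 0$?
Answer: $-332$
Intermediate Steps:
$M{\left(V \right)} = 0$ ($M{\left(V \right)} = \frac{1}{2} \cdot 0 = 0$)
$-332 + Y{\left(-5 \right)} M{\left(6 \right)} = -332 + \left(-5\right)^{2} \cdot 0 = -332 + 25 \cdot 0 = -332 + 0 = -332$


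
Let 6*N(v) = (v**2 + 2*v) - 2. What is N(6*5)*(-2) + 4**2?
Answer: -910/3 ≈ -303.33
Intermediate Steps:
N(v) = -1/3 + v/3 + v**2/6 (N(v) = ((v**2 + 2*v) - 2)/6 = (-2 + v**2 + 2*v)/6 = -1/3 + v/3 + v**2/6)
N(6*5)*(-2) + 4**2 = (-1/3 + (6*5)/3 + (6*5)**2/6)*(-2) + 4**2 = (-1/3 + (1/3)*30 + (1/6)*30**2)*(-2) + 16 = (-1/3 + 10 + (1/6)*900)*(-2) + 16 = (-1/3 + 10 + 150)*(-2) + 16 = (479/3)*(-2) + 16 = -958/3 + 16 = -910/3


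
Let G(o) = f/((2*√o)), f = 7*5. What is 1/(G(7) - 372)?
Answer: -1488/553361 - 10*√7/553361 ≈ -0.0027368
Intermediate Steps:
f = 35
G(o) = 35/(2*√o) (G(o) = 35/((2*√o)) = 35*(1/(2*√o)) = 35/(2*√o))
1/(G(7) - 372) = 1/(35/(2*√7) - 372) = 1/(35*(√7/7)/2 - 372) = 1/(5*√7/2 - 372) = 1/(-372 + 5*√7/2)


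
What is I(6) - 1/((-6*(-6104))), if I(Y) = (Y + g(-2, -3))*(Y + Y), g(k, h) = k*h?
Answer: 5273855/36624 ≈ 144.00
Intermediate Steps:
g(k, h) = h*k
I(Y) = 2*Y*(6 + Y) (I(Y) = (Y - 3*(-2))*(Y + Y) = (Y + 6)*(2*Y) = (6 + Y)*(2*Y) = 2*Y*(6 + Y))
I(6) - 1/((-6*(-6104))) = 2*6*(6 + 6) - 1/((-6*(-6104))) = 2*6*12 - 1/36624 = 144 - 1*1/36624 = 144 - 1/36624 = 5273855/36624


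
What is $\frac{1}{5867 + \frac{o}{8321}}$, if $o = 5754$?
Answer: $\frac{8321}{48825061} \approx 0.00017042$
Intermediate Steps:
$\frac{1}{5867 + \frac{o}{8321}} = \frac{1}{5867 + \frac{5754}{8321}} = \frac{1}{\frac{48825061}{8321}} = \frac{8321}{48825061}$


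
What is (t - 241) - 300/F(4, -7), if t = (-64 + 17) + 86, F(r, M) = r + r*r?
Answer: -217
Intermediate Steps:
F(r, M) = r + r²
t = 39 (t = -47 + 86 = 39)
(t - 241) - 300/F(4, -7) = (39 - 241) - 300*1/(4*(1 + 4)) = -202 - 300/(4*5) = -202 - 300/20 = -202 - 300*1/20 = -202 - 15 = -217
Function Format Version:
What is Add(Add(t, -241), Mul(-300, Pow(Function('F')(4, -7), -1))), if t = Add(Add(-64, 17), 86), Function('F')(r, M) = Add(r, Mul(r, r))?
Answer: -217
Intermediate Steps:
Function('F')(r, M) = Add(r, Pow(r, 2))
t = 39 (t = Add(-47, 86) = 39)
Add(Add(t, -241), Mul(-300, Pow(Function('F')(4, -7), -1))) = Add(Add(39, -241), Mul(-300, Pow(Mul(4, Add(1, 4)), -1))) = Add(-202, Mul(-300, Pow(Mul(4, 5), -1))) = Add(-202, Mul(-300, Pow(20, -1))) = Add(-202, Mul(-300, Rational(1, 20))) = Add(-202, -15) = -217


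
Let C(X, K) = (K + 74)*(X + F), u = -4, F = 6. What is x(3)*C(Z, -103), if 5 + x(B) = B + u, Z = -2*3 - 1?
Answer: -174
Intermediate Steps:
Z = -7 (Z = -6 - 1 = -7)
C(X, K) = (6 + X)*(74 + K) (C(X, K) = (K + 74)*(X + 6) = (74 + K)*(6 + X) = (6 + X)*(74 + K))
x(B) = -9 + B (x(B) = -5 + (B - 4) = -5 + (-4 + B) = -9 + B)
x(3)*C(Z, -103) = (-9 + 3)*(444 + 6*(-103) + 74*(-7) - 103*(-7)) = -6*(444 - 618 - 518 + 721) = -6*29 = -174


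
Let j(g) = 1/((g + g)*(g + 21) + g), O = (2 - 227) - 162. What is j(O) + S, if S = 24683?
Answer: 6982746652/282897 ≈ 24683.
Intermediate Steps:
O = -387 (O = -225 - 162 = -387)
j(g) = 1/(g + 2*g*(21 + g)) (j(g) = 1/((2*g)*(21 + g) + g) = 1/(2*g*(21 + g) + g) = 1/(g + 2*g*(21 + g)))
j(O) + S = 1/((-387)*(43 + 2*(-387))) + 24683 = -1/(387*(43 - 774)) + 24683 = -1/387/(-731) + 24683 = -1/387*(-1/731) + 24683 = 1/282897 + 24683 = 6982746652/282897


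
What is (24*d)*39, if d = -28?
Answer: -26208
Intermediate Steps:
(24*d)*39 = (24*(-28))*39 = -672*39 = -26208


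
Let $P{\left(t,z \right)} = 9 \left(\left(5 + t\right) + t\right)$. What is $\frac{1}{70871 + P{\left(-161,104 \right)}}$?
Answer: $\frac{1}{68018} \approx 1.4702 \cdot 10^{-5}$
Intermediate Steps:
$P{\left(t,z \right)} = 45 + 18 t$ ($P{\left(t,z \right)} = 9 \left(5 + 2 t\right) = 45 + 18 t$)
$\frac{1}{70871 + P{\left(-161,104 \right)}} = \frac{1}{70871 + \left(45 + 18 \left(-161\right)\right)} = \frac{1}{70871 + \left(45 - 2898\right)} = \frac{1}{70871 - 2853} = \frac{1}{68018}$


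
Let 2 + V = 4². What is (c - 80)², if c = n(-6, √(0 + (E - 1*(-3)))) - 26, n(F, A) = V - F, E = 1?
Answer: 7396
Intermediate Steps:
V = 14 (V = -2 + 4² = -2 + 16 = 14)
n(F, A) = 14 - F
c = -6 (c = (14 - 1*(-6)) - 26 = (14 + 6) - 26 = 20 - 26 = -6)
(c - 80)² = (-6 - 80)² = (-86)² = 7396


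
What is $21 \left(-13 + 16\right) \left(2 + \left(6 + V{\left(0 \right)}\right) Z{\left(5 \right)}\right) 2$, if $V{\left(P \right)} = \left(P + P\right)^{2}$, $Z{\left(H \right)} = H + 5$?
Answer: $7812$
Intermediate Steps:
$Z{\left(H \right)} = 5 + H$
$V{\left(P \right)} = 4 P^{2}$ ($V{\left(P \right)} = \left(2 P\right)^{2} = 4 P^{2}$)
$21 \left(-13 + 16\right) \left(2 + \left(6 + V{\left(0 \right)}\right) Z{\left(5 \right)}\right) 2 = 21 \left(-13 + 16\right) \left(2 + \left(6 + 4 \cdot 0^{2}\right) \left(5 + 5\right)\right) 2 = 21 \cdot 3 \left(2 + \left(6 + 4 \cdot 0\right) 10\right) 2 = 63 \left(2 + \left(6 + 0\right) 10\right) 2 = 63 \left(2 + 6 \cdot 10\right) 2 = 63 \left(2 + 60\right) 2 = 63 \cdot 62 \cdot 2 = 63 \cdot 124 = 7812$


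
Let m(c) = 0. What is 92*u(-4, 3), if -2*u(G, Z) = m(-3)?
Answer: 0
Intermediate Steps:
u(G, Z) = 0 (u(G, Z) = -½*0 = 0)
92*u(-4, 3) = 92*0 = 0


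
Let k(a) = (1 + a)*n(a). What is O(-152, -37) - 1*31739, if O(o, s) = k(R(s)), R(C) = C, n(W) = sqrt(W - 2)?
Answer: -31739 - 36*I*sqrt(39) ≈ -31739.0 - 224.82*I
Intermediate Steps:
n(W) = sqrt(-2 + W)
k(a) = sqrt(-2 + a)*(1 + a) (k(a) = (1 + a)*sqrt(-2 + a) = sqrt(-2 + a)*(1 + a))
O(o, s) = sqrt(-2 + s)*(1 + s)
O(-152, -37) - 1*31739 = sqrt(-2 - 37)*(1 - 37) - 1*31739 = sqrt(-39)*(-36) - 31739 = (I*sqrt(39))*(-36) - 31739 = -36*I*sqrt(39) - 31739 = -31739 - 36*I*sqrt(39)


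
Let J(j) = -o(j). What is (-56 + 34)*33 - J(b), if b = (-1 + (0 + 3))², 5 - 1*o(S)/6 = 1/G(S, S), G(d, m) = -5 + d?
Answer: -690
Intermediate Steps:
o(S) = 30 - 6/(-5 + S)
b = 4 (b = (-1 + 3)² = 2² = 4)
J(j) = -6*(-26 + 5*j)/(-5 + j)
(-56 + 34)*33 - J(b) = (-56 + 34)*33 - 6*(26 - 5*4)/(-5 + 4) = -22*33 - 6*(26 - 20)/(-1) = -726 - 6*(-1)*6 = -726 - 1*(-36) = -726 + 36 = -690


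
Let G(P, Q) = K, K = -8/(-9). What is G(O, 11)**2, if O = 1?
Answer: 64/81 ≈ 0.79012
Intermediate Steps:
K = 8/9 (K = -8*(-1/9) = 8/9 ≈ 0.88889)
G(P, Q) = 8/9
G(O, 11)**2 = (8/9)**2 = 64/81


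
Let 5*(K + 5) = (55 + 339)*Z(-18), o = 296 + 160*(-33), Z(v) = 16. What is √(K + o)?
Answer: I*√93205/5 ≈ 61.059*I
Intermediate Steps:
o = -4984 (o = 296 - 5280 = -4984)
K = 6279/5 (K = -5 + ((55 + 339)*16)/5 = -5 + (394*16)/5 = -5 + (⅕)*6304 = -5 + 6304/5 = 6279/5 ≈ 1255.8)
√(K + o) = √(6279/5 - 4984) = √(-18641/5) = I*√93205/5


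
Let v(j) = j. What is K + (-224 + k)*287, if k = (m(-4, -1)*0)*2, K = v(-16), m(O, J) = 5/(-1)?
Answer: -64304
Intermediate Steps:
m(O, J) = -5 (m(O, J) = 5*(-1) = -5)
K = -16
k = 0 (k = -5*0*2 = 0*2 = 0)
K + (-224 + k)*287 = -16 + (-224 + 0)*287 = -16 - 224*287 = -16 - 64288 = -64304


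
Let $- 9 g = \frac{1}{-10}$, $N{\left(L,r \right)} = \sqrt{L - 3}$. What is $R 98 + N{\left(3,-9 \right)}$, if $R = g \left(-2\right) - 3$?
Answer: $- \frac{13328}{45} \approx -296.18$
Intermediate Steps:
$N{\left(L,r \right)} = \sqrt{-3 + L}$
$g = \frac{1}{90}$ ($g = - \frac{1}{9 \left(-10\right)} = \left(- \frac{1}{9}\right) \left(- \frac{1}{10}\right) = \frac{1}{90} \approx 0.011111$)
$R = - \frac{136}{45}$ ($R = \frac{1}{90} \left(-2\right) - 3 = - \frac{1}{45} - 3 = - \frac{136}{45} \approx -3.0222$)
$R 98 + N{\left(3,-9 \right)} = \left(- \frac{136}{45}\right) 98 + \sqrt{-3 + 3} = - \frac{13328}{45} + \sqrt{0} = - \frac{13328}{45} + 0 = - \frac{13328}{45}$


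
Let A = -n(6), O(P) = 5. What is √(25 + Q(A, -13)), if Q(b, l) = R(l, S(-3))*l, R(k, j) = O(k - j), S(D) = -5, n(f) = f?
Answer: 2*I*√10 ≈ 6.3246*I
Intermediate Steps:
R(k, j) = 5
A = -6 (A = -1*6 = -6)
Q(b, l) = 5*l
√(25 + Q(A, -13)) = √(25 + 5*(-13)) = √(25 - 65) = √(-40) = 2*I*√10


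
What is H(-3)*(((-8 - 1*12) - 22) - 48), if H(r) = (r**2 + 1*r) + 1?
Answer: -630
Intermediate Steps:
H(r) = 1 + r + r**2 (H(r) = (r**2 + r) + 1 = (r + r**2) + 1 = 1 + r + r**2)
H(-3)*(((-8 - 1*12) - 22) - 48) = (1 - 3 + (-3)**2)*(((-8 - 1*12) - 22) - 48) = (1 - 3 + 9)*(((-8 - 12) - 22) - 48) = 7*((-20 - 22) - 48) = 7*(-42 - 48) = 7*(-90) = -630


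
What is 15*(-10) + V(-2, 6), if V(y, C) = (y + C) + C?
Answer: -140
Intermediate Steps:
V(y, C) = y + 2*C (V(y, C) = (C + y) + C = y + 2*C)
15*(-10) + V(-2, 6) = 15*(-10) + (-2 + 2*6) = -150 + (-2 + 12) = -150 + 10 = -140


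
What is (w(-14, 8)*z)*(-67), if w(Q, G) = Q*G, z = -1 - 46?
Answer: -352688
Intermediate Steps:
z = -47
w(Q, G) = G*Q
(w(-14, 8)*z)*(-67) = ((8*(-14))*(-47))*(-67) = -112*(-47)*(-67) = 5264*(-67) = -352688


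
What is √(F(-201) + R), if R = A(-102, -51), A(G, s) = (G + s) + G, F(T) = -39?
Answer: 7*I*√6 ≈ 17.146*I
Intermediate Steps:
A(G, s) = s + 2*G
R = -255 (R = -51 + 2*(-102) = -51 - 204 = -255)
√(F(-201) + R) = √(-39 - 255) = √(-294) = 7*I*√6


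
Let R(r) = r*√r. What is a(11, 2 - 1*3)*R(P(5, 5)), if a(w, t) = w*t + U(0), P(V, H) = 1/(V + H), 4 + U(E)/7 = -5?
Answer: -37*√10/50 ≈ -2.3401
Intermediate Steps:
U(E) = -63 (U(E) = -28 + 7*(-5) = -28 - 35 = -63)
P(V, H) = 1/(H + V)
R(r) = r^(3/2)
a(w, t) = -63 + t*w (a(w, t) = w*t - 63 = t*w - 63 = -63 + t*w)
a(11, 2 - 1*3)*R(P(5, 5)) = (-63 + (2 - 1*3)*11)*(1/(5 + 5))^(3/2) = (-63 + (2 - 3)*11)*(1/10)^(3/2) = (-63 - 1*11)*(⅒)^(3/2) = (-63 - 11)*(√10/100) = -37*√10/50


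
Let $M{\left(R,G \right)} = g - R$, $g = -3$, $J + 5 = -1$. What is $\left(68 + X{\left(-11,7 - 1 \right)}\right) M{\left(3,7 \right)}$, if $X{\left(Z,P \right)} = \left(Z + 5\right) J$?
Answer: $-624$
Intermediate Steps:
$J = -6$ ($J = -5 - 1 = -6$)
$M{\left(R,G \right)} = -3 - R$
$X{\left(Z,P \right)} = -30 - 6 Z$ ($X{\left(Z,P \right)} = \left(Z + 5\right) \left(-6\right) = \left(5 + Z\right) \left(-6\right) = -30 - 6 Z$)
$\left(68 + X{\left(-11,7 - 1 \right)}\right) M{\left(3,7 \right)} = \left(68 - -36\right) \left(-3 - 3\right) = \left(68 + \left(-30 + 66\right)\right) \left(-3 - 3\right) = \left(68 + 36\right) \left(-6\right) = 104 \left(-6\right) = -624$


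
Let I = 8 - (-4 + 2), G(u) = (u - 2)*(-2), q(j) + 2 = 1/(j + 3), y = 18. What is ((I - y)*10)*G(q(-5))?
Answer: -720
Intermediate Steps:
q(j) = -2 + 1/(3 + j) (q(j) = -2 + 1/(j + 3) = -2 + 1/(3 + j))
G(u) = 4 - 2*u (G(u) = (-2 + u)*(-2) = 4 - 2*u)
I = 10 (I = 8 - 1*(-2) = 8 + 2 = 10)
((I - y)*10)*G(q(-5)) = ((10 - 1*18)*10)*(4 - 2*(-5 - 2*(-5))/(3 - 5)) = ((10 - 18)*10)*(4 - 2*(-5 + 10)/(-2)) = (-8*10)*(4 - (-1)*5) = -80*(4 - 2*(-5/2)) = -80*(4 + 5) = -80*9 = -720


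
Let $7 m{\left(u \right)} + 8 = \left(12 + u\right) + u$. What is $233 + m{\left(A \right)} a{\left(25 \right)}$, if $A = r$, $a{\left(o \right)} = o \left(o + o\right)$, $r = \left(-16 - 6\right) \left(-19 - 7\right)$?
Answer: $205233$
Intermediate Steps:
$r = 572$ ($r = \left(-22\right) \left(-26\right) = 572$)
$a{\left(o \right)} = 2 o^{2}$ ($a{\left(o \right)} = o 2 o = 2 o^{2}$)
$A = 572$
$m{\left(u \right)} = \frac{4}{7} + \frac{2 u}{7}$ ($m{\left(u \right)} = - \frac{8}{7} + \frac{\left(12 + u\right) + u}{7} = - \frac{8}{7} + \frac{12 + 2 u}{7} = - \frac{8}{7} + \left(\frac{12}{7} + \frac{2 u}{7}\right) = \frac{4}{7} + \frac{2 u}{7}$)
$233 + m{\left(A \right)} a{\left(25 \right)} = 233 + \left(\frac{4}{7} + \frac{2}{7} \cdot 572\right) 2 \cdot 25^{2} = 233 + \left(\frac{4}{7} + \frac{1144}{7}\right) 2 \cdot 625 = 233 + 164 \cdot 1250 = 233 + 205000 = 205233$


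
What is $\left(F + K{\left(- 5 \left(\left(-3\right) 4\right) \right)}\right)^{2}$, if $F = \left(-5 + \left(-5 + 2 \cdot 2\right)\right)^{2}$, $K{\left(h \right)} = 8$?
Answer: $1936$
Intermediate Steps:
$F = 36$ ($F = \left(-5 + \left(-5 + 4\right)\right)^{2} = \left(-5 - 1\right)^{2} = \left(-6\right)^{2} = 36$)
$\left(F + K{\left(- 5 \left(\left(-3\right) 4\right) \right)}\right)^{2} = \left(36 + 8\right)^{2} = 44^{2} = 1936$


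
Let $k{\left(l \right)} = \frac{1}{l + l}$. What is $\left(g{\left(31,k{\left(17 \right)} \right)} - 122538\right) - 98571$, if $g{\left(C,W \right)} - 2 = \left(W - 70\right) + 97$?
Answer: $- \frac{7516719}{34} \approx -2.2108 \cdot 10^{5}$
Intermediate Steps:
$k{\left(l \right)} = \frac{1}{2 l}$
$g{\left(C,W \right)} = 29 + W$ ($g{\left(C,W \right)} = 2 + \left(\left(W - 70\right) + 97\right) = 2 + \left(\left(-70 + W\right) + 97\right) = 2 + \left(27 + W\right) = 29 + W$)
$\left(g{\left(31,k{\left(17 \right)} \right)} - 122538\right) - 98571 = \left(\left(29 + \frac{1}{2 \cdot 17}\right) - 122538\right) - 98571 = \left(\left(29 + \frac{1}{2} \cdot \frac{1}{17}\right) - 122538\right) - 98571 = \left(\left(29 + \frac{1}{34}\right) - 122538\right) - 98571 = \left(\frac{987}{34} - 122538\right) - 98571 = - \frac{4165305}{34} - 98571 = - \frac{7516719}{34}$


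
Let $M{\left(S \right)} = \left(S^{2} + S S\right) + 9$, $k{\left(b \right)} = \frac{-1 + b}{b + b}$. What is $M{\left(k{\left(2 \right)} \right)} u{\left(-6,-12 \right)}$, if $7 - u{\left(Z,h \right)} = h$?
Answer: $\frac{1387}{8} \approx 173.38$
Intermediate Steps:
$k{\left(b \right)} = \frac{-1 + b}{2 b}$
$u{\left(Z,h \right)} = 7 - h$
$M{\left(S \right)} = 9 + 2 S^{2}$ ($M{\left(S \right)} = \left(S^{2} + S^{2}\right) + 9 = 2 S^{2} + 9 = 9 + 2 S^{2}$)
$M{\left(k{\left(2 \right)} \right)} u{\left(-6,-12 \right)} = \left(9 + 2 \left(\frac{-1 + 2}{2 \cdot 2}\right)^{2}\right) \left(7 - -12\right) = \left(9 + 2 \left(\frac{1}{2} \cdot \frac{1}{2} \cdot 1\right)^{2}\right) \left(7 + 12\right) = \left(9 + \frac{2}{16}\right) 19 = \left(9 + 2 \cdot \frac{1}{16}\right) 19 = \left(9 + \frac{1}{8}\right) 19 = \frac{73}{8} \cdot 19 = \frac{1387}{8}$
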